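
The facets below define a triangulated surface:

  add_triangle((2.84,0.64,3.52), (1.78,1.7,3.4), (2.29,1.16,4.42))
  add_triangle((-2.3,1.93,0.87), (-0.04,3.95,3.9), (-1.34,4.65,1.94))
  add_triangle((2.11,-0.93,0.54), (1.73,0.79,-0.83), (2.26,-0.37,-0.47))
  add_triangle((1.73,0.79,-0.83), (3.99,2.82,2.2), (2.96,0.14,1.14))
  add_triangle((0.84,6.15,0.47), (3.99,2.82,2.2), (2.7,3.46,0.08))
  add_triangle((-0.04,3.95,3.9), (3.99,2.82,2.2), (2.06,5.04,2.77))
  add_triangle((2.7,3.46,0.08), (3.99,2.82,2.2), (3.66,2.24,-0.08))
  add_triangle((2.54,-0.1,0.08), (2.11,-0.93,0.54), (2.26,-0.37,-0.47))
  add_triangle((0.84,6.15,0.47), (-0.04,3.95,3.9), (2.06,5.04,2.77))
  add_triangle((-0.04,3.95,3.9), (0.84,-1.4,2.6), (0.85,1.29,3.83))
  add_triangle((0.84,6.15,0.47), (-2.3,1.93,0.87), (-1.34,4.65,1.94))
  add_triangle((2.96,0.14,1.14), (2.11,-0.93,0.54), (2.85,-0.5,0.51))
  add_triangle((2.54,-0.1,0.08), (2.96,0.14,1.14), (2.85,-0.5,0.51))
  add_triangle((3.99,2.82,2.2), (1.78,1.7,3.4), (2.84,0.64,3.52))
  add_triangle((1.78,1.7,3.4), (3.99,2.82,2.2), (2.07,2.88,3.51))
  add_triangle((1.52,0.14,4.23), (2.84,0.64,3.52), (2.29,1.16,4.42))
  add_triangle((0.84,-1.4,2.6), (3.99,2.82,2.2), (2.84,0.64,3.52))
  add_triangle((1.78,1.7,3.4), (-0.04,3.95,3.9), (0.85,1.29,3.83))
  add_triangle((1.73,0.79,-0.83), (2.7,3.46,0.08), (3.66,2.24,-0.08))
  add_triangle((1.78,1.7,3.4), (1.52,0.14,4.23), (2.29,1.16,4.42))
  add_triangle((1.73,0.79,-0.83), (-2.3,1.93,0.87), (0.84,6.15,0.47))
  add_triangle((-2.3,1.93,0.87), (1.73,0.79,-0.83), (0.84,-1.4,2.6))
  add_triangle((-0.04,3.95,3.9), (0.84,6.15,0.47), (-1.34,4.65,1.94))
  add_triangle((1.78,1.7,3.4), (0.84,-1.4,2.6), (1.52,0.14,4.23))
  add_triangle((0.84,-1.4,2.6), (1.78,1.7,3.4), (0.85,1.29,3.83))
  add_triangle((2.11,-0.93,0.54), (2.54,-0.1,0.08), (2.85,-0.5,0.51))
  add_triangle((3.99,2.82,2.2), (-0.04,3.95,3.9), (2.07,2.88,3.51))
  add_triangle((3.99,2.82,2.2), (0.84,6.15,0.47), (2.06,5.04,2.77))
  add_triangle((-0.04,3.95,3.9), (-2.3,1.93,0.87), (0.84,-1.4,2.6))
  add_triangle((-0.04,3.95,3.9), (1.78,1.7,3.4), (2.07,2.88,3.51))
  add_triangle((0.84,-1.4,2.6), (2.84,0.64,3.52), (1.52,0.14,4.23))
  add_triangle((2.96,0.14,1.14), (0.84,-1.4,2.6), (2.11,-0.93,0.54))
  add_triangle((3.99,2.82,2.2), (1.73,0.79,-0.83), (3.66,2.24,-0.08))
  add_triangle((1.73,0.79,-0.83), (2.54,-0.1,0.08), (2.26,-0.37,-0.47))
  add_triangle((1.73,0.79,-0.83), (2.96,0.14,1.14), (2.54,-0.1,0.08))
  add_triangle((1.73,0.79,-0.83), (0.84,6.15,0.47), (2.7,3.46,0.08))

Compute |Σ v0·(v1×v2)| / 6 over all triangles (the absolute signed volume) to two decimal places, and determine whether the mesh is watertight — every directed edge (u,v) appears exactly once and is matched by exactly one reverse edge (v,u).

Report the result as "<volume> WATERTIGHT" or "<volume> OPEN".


65.66 OPEN

Per-triangle v0·(v1×v2)/6:
  t1: +0.6086
  t2: +3.0987
  t3: -0.2921
  t4: +2.1741
  t5: +5.2122
  t6: +5.0246
  t7: +2.4898
  t8: +0.2504
  t9: +6.4752
  t10: +0.8729
  t11: +2.7012
  t12: +0.2132
  t13: +0.2175
  t14: +2.7732
  t15: +1.5829
  t16: +0.8667
  t17: +0.6479
  t18: +2.0464
  t19: +0.8507
  t20: +0.3864
  t21: +1.1384
  t22: -2.4605
  t23: +6.3431
  t24: -0.4793
  t25: +1.5827
  t26: +0.0729
  t27: +2.5706
  t28: +6.0218
  t29: +5.4156
  t30: +1.5905
  t31: +1.6154
  t32: +1.3502
  t33: +0.1923
  t34: +0.3018
  t35: +0.4763
  t36: +1.7262
Σ = +65.6585 → |volume| = 65.66

Directed edges: 108 total; 6 unmatched, e.g. (2.11,-0.93,0.54)→(1.73,0.79,-0.83) → open.


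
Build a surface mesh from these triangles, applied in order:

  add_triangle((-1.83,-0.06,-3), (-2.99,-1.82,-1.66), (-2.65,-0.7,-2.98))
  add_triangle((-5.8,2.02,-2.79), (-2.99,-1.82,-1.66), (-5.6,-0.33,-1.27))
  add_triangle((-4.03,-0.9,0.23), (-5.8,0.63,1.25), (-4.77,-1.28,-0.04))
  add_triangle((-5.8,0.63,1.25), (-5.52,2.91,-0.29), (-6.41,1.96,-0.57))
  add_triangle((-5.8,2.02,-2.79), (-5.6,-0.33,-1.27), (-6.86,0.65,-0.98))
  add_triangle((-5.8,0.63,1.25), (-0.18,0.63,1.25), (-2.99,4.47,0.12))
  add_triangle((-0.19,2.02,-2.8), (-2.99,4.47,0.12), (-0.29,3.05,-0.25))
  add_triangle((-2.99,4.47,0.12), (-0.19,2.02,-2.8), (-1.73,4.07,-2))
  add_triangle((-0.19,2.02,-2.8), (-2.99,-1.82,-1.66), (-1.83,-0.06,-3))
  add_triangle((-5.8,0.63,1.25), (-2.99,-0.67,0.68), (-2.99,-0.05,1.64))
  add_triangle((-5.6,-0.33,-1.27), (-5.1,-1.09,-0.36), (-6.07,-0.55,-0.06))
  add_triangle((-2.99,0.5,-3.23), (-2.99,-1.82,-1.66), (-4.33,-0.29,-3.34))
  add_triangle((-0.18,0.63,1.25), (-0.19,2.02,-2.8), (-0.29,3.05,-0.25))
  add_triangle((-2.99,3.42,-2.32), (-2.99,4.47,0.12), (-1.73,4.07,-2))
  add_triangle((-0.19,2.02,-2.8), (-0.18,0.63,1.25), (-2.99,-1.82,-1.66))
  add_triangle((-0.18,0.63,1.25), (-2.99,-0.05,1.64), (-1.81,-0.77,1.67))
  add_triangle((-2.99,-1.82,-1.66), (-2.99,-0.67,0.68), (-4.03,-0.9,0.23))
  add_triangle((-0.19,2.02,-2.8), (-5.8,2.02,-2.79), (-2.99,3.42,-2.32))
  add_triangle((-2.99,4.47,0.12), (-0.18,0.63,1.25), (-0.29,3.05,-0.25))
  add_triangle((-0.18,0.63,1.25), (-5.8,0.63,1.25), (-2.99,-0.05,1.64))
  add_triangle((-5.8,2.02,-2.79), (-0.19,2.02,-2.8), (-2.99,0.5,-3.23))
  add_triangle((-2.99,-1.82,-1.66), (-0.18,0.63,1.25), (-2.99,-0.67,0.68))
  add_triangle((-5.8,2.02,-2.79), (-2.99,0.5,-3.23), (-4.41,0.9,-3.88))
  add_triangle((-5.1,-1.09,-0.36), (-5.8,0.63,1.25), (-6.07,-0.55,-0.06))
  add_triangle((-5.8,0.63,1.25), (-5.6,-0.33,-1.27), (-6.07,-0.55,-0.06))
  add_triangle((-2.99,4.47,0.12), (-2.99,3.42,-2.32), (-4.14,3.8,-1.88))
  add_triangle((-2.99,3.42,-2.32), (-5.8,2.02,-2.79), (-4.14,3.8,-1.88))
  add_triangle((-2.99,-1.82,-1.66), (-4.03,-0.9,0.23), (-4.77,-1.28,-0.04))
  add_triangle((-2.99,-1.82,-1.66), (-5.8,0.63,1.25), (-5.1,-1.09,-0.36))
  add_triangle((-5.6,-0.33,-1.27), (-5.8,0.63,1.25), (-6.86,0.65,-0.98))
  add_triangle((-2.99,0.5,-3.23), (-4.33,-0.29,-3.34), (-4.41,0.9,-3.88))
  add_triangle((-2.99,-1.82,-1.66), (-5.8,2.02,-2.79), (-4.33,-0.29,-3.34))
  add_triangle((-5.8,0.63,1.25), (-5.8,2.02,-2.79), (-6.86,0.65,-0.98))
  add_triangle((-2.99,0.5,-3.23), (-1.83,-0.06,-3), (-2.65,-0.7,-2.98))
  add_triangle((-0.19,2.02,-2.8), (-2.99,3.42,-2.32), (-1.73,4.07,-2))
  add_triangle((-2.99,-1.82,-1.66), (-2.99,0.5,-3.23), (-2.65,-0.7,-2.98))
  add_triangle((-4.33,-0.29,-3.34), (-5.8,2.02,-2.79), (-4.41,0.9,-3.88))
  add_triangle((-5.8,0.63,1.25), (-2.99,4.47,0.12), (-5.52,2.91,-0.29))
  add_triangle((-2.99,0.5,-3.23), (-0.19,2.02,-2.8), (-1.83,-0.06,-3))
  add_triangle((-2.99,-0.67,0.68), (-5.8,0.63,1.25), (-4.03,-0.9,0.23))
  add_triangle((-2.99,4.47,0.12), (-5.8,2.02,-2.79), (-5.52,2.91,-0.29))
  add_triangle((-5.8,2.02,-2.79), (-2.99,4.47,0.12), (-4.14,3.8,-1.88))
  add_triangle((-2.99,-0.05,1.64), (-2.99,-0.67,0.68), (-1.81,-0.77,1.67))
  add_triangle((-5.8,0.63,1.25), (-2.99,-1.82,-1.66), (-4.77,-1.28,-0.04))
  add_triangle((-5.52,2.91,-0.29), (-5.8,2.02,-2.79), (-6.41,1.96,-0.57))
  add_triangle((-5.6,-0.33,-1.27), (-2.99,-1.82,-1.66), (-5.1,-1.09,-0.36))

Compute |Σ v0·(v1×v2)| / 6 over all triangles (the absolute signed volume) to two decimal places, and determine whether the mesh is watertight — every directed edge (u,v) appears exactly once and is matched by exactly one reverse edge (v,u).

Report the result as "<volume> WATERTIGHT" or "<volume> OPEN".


78.40 OPEN

Per-triangle v0·(v1×v2)/6:
  t1: +0.1103
  t2: +4.4269
  t3: +0.2712
  t4: +2.5508
  t5: +2.7201
  t6: +5.1628
  t7: +3.4344
  t8: -0.2856
  t9: -0.6964
  t10: +0.9445
  t11: +0.8271
  t12: +0.7530
  t13: -0.1595
  t14: +2.8869
  t15: -2.4298
  t16: +0.6380
  t17: +0.3970
  t18: +4.5628
  t19: +1.6675
  t20: +1.0263
  t21: +4.8014
  t22: -0.0888
  t23: +0.1811
  t24: +0.4685
  t25: +1.6546
  t26: +1.8345
  t27: +2.2662
  t28: -0.0224
  t29: -0.6369
  t30: +2.0020
  t31: +0.5551
  t32: +3.0918
  t33: +3.6749
  t34: +0.5614
  t35: +2.1735
  t36: +1.0300
  t37: +2.2839
  t38: +4.7579
  t39: +1.4870
  t40: +0.6601
  t41: +6.3520
  t42: +3.1827
  t43: +0.5631
  t44: +1.7912
  t45: +3.0223
  t46: +1.9457
Σ = +78.4012 → |volume| = 78.40

Directed edges: 138 total; 6 unmatched, e.g. (-6.41,1.96,-0.57)→(-5.8,0.63,1.25) → open.


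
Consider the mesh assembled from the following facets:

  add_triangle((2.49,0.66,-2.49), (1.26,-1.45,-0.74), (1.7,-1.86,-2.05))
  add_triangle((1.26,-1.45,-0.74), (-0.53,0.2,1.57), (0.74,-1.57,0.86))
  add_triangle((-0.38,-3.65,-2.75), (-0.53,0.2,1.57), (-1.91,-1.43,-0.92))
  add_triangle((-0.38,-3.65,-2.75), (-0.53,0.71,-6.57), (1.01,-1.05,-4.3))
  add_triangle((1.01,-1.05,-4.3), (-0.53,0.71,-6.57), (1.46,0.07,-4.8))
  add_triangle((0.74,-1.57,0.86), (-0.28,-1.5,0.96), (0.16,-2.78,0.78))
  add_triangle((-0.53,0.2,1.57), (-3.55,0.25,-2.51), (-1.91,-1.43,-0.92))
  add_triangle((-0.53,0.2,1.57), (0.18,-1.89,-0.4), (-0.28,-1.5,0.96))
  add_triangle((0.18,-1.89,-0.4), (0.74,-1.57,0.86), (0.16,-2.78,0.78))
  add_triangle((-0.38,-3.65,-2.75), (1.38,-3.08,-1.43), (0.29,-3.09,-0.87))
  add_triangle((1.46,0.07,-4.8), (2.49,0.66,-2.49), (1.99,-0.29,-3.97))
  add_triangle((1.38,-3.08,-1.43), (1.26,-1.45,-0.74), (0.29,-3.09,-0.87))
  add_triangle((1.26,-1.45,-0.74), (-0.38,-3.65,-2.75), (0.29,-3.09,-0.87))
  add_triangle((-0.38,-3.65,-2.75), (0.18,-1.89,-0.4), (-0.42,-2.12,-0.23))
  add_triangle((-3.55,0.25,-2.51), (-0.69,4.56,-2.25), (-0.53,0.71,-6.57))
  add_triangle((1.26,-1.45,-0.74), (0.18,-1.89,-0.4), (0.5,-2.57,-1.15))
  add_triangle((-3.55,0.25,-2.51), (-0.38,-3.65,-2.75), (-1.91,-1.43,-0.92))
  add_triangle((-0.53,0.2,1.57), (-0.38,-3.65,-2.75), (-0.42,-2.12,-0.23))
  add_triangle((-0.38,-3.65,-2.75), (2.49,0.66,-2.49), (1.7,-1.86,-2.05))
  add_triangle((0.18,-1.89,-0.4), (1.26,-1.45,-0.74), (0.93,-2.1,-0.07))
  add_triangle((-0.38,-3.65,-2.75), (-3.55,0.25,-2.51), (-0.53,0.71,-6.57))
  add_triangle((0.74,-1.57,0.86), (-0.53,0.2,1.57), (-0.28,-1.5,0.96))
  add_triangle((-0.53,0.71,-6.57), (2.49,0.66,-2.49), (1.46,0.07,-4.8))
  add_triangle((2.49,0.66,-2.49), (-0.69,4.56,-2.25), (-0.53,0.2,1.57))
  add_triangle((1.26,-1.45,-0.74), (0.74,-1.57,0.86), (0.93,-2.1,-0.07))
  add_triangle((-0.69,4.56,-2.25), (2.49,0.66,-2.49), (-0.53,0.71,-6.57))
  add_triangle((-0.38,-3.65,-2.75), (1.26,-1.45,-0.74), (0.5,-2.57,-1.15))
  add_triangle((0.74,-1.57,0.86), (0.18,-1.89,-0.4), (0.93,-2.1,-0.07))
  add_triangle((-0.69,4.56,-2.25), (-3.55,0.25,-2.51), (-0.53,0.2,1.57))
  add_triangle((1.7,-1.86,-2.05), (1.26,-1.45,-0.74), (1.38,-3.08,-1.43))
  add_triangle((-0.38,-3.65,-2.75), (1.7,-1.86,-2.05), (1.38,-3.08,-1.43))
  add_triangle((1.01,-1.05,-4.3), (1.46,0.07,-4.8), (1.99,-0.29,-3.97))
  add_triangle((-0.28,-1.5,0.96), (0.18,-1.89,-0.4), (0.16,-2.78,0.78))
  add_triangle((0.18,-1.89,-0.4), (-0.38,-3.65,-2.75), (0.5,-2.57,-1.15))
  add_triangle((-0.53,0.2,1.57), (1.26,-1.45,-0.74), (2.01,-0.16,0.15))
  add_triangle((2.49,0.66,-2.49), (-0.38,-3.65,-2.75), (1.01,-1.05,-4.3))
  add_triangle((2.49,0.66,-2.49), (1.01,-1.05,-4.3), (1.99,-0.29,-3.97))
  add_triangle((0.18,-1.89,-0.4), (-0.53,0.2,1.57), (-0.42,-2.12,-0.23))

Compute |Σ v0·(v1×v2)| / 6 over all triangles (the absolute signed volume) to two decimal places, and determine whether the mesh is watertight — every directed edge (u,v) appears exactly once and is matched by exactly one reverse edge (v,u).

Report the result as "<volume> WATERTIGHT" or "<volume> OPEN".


82.94 OPEN

Per-triangle v0·(v1×v2)/6:
  t1: +0.7578
  t2: +0.0785
  t3: +1.4678
  t4: +6.1270
  t5: +2.3971
  t6: +0.2335
  t7: +1.8416
  t8: +0.0021
  t9: +0.2939
  t10: +1.1771
  t11: +0.8726
  t12: +0.1394
  t13: -1.1204
  t14: +0.4375
  t15: +15.8354
  t16: +0.1794
  t17: +3.2333
  t18: +0.2861
  t19: +2.4858
  t20: +0.2319
  t21: +14.4649
  t22: +0.4180
  t23: +2.1129
  t24: +2.4625
  t25: +0.2081
  t26: +12.9373
  t27: +0.5103
  t28: +0.2045
  t29: +5.3606
  t30: +0.3420
  t31: +1.6969
  t32: +0.7794
  t33: +0.1401
  t34: +0.2979
  t35: +0.6837
  t36: +3.1344
  t37: -0.0334
  t38: +0.2641
Σ = +82.9414 → |volume| = 82.94

Directed edges: 114 total; 4 unmatched, e.g. (2.49,0.66,-2.49)→(1.26,-1.45,-0.74) → open.


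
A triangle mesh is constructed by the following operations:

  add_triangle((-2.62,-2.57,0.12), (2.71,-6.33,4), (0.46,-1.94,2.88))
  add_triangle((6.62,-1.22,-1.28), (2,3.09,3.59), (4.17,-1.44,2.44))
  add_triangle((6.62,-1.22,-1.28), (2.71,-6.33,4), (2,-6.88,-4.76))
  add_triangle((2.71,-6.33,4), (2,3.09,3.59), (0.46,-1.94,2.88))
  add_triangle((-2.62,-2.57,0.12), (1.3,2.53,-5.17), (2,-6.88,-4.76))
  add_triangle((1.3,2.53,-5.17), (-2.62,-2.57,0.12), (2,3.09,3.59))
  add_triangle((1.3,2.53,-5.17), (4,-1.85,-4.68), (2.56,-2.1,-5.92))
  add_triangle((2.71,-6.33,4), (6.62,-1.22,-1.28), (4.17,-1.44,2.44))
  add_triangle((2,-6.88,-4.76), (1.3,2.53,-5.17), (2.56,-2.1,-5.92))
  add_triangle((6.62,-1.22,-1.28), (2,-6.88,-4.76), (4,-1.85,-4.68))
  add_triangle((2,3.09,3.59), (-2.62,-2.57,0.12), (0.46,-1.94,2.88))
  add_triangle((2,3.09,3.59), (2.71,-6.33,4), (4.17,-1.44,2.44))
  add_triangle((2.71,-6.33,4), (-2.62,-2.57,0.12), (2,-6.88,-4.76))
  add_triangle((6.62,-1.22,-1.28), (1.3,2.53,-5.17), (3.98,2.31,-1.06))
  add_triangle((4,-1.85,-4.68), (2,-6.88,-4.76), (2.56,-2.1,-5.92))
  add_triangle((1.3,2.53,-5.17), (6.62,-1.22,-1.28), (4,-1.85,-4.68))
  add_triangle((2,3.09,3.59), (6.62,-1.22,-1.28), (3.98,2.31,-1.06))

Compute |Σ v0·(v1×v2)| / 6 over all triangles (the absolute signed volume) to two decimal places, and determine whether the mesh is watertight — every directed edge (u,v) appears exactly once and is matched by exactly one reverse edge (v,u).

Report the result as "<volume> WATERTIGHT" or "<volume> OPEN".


Per-triangle v0·(v1×v2)/6:
  t1: +7.0801
  t2: +15.3341
  t3: +60.6352
  t4: +7.9655
  t5: +22.2891
  t6: +4.5349
  t7: +8.3338
  t8: +17.5317
  t9: +5.0441
  t10: +22.6963
  t11: +5.2734
  t12: +15.4151
  t13: +34.2459
  t14: +15.6291
  t15: +10.1336
  t16: +17.9769
  t17: +14.4620
Σ = +284.5808 → |volume| = 284.58

Directed edges: 51 total; 3 unmatched, e.g. (2,3.09,3.59)→(1.3,2.53,-5.17) → open.

284.58 OPEN


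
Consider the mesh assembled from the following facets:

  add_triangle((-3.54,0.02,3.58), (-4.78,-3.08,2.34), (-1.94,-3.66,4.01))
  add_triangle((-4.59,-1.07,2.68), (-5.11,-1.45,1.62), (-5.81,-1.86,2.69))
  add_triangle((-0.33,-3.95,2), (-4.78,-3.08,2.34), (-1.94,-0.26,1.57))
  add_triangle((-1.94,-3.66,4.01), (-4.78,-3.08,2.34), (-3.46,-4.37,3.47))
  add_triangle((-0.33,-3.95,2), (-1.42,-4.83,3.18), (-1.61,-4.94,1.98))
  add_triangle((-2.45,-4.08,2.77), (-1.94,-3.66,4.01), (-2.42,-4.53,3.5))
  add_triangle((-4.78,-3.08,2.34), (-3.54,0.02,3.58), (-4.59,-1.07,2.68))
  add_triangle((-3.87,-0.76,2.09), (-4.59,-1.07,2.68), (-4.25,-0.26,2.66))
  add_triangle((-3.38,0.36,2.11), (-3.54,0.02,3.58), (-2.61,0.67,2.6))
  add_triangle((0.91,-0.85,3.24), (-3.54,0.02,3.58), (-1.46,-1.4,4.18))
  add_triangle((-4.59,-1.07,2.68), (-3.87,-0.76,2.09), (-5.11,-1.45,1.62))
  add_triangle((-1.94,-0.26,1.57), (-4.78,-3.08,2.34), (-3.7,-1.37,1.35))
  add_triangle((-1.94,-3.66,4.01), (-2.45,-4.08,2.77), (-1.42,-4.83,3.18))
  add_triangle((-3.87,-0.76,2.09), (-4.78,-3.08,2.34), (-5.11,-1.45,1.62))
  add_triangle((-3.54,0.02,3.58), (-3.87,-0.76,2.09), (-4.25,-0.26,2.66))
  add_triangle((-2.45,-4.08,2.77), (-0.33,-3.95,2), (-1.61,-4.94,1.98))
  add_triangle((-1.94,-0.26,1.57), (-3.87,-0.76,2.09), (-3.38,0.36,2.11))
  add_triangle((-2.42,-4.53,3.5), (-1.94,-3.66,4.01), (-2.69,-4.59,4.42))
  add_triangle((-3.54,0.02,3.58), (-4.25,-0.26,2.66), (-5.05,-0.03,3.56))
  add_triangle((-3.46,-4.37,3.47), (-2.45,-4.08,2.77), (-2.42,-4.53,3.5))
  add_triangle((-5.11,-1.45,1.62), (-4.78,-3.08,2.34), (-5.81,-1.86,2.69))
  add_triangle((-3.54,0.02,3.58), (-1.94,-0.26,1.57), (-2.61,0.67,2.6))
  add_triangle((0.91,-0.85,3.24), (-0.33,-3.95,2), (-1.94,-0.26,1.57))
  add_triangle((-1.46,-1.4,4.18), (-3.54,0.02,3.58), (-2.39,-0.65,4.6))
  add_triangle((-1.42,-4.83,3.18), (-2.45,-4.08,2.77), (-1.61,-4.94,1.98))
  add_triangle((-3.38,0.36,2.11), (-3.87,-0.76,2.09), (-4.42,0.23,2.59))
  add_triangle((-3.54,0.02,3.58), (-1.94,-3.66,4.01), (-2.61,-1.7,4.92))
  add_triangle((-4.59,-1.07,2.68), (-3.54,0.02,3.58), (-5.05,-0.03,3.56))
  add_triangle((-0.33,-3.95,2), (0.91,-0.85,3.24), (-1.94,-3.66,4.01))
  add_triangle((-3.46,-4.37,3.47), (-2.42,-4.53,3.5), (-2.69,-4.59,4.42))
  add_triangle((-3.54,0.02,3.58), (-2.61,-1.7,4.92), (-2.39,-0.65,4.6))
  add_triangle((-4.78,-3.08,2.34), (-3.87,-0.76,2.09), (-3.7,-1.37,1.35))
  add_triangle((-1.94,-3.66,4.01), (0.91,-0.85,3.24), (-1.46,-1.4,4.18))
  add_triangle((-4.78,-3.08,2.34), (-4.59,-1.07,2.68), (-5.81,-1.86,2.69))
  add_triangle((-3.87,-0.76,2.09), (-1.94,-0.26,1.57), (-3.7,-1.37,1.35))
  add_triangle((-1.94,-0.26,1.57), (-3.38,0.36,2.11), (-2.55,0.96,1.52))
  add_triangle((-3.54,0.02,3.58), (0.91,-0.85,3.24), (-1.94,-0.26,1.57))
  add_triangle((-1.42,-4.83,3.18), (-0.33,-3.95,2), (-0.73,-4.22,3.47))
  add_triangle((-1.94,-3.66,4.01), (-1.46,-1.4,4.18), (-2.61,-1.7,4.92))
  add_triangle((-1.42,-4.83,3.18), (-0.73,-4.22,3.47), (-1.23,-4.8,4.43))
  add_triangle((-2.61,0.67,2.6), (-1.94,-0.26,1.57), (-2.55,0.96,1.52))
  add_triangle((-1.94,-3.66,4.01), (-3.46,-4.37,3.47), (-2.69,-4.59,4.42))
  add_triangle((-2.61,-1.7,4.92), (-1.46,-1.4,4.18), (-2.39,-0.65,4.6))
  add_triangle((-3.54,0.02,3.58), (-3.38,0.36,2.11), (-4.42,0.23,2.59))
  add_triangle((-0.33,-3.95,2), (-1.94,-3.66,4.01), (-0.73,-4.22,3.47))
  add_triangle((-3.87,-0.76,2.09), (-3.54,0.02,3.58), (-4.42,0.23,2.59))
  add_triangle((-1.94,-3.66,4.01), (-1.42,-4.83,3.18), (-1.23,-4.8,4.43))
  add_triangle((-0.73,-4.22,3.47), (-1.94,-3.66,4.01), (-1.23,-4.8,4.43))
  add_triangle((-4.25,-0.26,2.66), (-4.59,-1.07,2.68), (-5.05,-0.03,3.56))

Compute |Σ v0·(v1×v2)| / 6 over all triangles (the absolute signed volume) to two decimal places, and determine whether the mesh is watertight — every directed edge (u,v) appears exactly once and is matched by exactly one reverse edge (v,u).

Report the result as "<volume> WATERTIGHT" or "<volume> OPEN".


Per-triangle v0·(v1×v2)/6:
  t1: +9.1561
  t2: +0.3884
  t3: -3.2969
  t4: +1.8085
  t5: +0.9277
  t6: -0.2369
  t7: +1.9837
  t8: +0.1142
  t9: +0.4978
  t10: +2.1090
  t11: +0.1819
  t12: -0.8650
  t13: +1.5527
  t14: -1.5045
  t15: -0.4500
  t16: -1.2788
  t17: -0.3227
  t18: +0.2224
  t19: -0.2027
  t20: +0.3440
  t21: +1.0965
  t22: -0.1578
  t23: -4.4771
  t24: -0.7554
  t25: +1.2915
  t26: -0.0675
  t27: +2.8672
  t28: +0.9326
  t29: +4.4157
  t30: +0.7255
  t31: +1.3158
  t32: +0.7950
  t33: +3.2072
  t34: +0.8817
  t35: -0.1662
  t36: -0.1203
  t37: -0.8604
  t38: +0.7097
  t39: +1.4195
  t40: +0.4211
  t41: -0.3846
  t42: +0.2182
  t43: +0.5817
  t44: +0.2199
  t45: -0.8985
  t46: +1.0878
  t47: +1.1165
  t48: -0.1628
  t49: +0.1851
Σ = +26.5665 → |volume| = 26.57

Directed edges: 147 total; 7 unmatched, e.g. (-0.33,-3.95,2)→(-4.78,-3.08,2.34) → open.

26.57 OPEN


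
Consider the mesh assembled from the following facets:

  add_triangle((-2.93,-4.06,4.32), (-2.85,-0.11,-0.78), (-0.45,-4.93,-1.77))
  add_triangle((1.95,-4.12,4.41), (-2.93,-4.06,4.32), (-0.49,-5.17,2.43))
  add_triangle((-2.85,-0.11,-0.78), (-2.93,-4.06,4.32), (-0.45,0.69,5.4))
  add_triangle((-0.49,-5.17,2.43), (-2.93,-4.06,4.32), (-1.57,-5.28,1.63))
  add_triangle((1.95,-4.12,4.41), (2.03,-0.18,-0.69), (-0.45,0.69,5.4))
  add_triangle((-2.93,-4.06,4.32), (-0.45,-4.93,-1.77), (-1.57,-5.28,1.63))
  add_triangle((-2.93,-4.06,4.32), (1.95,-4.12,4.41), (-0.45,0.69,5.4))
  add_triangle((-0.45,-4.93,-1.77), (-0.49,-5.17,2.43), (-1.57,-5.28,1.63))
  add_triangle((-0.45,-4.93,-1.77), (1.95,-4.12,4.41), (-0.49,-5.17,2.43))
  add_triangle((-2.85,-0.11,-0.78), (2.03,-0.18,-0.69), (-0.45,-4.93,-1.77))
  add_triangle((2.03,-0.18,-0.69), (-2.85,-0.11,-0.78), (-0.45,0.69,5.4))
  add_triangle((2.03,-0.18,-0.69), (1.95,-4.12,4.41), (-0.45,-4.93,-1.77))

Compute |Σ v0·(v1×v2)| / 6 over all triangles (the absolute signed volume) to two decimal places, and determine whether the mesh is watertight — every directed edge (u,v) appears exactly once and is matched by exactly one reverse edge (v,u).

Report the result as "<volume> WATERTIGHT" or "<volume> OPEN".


97.92 WATERTIGHT

Per-triangle v0·(v1×v2)/6:
  t1: +15.0394
  t2: +10.2885
  t3: +12.0757
  t4: +4.0906
  t5: +8.1228
  t6: +2.2491
  t7: +20.4524
  t8: +3.7795
  t9: +8.2795
  t10: +2.7045
  t11: -0.2593
  t12: +11.0978
Σ = +97.9205 → |volume| = 97.92

Directed edges: 36 total, each appears once with its reverse present → watertight.


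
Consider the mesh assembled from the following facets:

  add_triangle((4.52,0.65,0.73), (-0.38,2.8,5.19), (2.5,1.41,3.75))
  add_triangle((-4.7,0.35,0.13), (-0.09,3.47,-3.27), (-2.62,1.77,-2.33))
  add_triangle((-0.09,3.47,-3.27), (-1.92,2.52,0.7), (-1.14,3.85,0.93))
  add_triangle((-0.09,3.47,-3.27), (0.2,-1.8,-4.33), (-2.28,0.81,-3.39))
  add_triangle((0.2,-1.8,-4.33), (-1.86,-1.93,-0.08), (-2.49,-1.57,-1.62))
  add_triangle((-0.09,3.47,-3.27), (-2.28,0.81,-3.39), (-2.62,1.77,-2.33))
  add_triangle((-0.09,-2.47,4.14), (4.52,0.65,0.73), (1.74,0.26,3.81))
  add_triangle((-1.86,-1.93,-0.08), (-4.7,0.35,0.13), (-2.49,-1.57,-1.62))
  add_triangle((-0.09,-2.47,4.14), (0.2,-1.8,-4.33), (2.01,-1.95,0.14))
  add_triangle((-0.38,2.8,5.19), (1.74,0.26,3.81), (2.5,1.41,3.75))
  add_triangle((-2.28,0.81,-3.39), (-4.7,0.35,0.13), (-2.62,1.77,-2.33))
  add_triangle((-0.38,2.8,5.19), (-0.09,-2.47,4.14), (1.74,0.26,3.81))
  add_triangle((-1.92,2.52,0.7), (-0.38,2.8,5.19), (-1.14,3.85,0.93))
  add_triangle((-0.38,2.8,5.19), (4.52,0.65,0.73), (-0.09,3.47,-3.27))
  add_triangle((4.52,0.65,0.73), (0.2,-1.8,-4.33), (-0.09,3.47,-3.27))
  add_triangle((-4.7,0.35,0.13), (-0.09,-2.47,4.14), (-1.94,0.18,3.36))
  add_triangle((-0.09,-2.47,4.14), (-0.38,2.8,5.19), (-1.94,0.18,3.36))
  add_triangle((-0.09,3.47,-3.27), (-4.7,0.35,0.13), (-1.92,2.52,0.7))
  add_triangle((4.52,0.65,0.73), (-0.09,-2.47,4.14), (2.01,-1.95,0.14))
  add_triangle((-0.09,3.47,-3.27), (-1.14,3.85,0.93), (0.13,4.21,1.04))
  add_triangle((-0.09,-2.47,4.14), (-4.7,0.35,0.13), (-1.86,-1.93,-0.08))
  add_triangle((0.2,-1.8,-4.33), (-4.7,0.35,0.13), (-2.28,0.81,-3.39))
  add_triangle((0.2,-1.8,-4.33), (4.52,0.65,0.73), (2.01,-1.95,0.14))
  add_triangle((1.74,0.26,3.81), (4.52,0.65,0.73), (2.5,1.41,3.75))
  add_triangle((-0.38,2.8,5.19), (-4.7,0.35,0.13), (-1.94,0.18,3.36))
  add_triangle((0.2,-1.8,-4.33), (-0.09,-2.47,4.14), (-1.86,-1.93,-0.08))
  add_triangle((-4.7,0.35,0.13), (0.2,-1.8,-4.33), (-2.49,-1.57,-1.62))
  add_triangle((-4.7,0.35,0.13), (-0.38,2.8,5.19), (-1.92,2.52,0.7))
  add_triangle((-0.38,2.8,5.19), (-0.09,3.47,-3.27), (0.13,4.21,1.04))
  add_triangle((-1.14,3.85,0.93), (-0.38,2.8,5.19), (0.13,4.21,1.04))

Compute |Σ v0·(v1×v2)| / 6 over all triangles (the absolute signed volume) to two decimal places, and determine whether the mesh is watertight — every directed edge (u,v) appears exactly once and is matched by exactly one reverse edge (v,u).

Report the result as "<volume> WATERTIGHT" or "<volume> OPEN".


Per-triangle v0·(v1×v2)/6:
  t1: +3.0403
  t2: +2.4805
  t3: +3.0394
  t4: +8.1059
  t5: +2.3049
  t6: +3.0454
  t7: +6.5627
  t8: +2.5558
  t9: +5.9521
  t10: +3.2384
  t11: +3.0551
  t12: +7.8832
  t13: +3.4260
  t14: +20.7795
  t15: +15.9308
  t16: +6.5297
  t17: +7.1931
  t18: +7.8483
  t19: +7.3494
  t20: +3.6427
  t21: +6.9592
  t22: +6.9973
  t23: +7.1038
  t24: +2.7681
  t25: +7.0345
  t26: +5.7753
  t27: +3.5849
  t28: +8.2397
  t29: -1.9731
  t30: +3.9803
Σ = +174.4333 → |volume| = 174.43

Directed edges: 90 total, each appears once with its reverse present → watertight.

174.43 WATERTIGHT


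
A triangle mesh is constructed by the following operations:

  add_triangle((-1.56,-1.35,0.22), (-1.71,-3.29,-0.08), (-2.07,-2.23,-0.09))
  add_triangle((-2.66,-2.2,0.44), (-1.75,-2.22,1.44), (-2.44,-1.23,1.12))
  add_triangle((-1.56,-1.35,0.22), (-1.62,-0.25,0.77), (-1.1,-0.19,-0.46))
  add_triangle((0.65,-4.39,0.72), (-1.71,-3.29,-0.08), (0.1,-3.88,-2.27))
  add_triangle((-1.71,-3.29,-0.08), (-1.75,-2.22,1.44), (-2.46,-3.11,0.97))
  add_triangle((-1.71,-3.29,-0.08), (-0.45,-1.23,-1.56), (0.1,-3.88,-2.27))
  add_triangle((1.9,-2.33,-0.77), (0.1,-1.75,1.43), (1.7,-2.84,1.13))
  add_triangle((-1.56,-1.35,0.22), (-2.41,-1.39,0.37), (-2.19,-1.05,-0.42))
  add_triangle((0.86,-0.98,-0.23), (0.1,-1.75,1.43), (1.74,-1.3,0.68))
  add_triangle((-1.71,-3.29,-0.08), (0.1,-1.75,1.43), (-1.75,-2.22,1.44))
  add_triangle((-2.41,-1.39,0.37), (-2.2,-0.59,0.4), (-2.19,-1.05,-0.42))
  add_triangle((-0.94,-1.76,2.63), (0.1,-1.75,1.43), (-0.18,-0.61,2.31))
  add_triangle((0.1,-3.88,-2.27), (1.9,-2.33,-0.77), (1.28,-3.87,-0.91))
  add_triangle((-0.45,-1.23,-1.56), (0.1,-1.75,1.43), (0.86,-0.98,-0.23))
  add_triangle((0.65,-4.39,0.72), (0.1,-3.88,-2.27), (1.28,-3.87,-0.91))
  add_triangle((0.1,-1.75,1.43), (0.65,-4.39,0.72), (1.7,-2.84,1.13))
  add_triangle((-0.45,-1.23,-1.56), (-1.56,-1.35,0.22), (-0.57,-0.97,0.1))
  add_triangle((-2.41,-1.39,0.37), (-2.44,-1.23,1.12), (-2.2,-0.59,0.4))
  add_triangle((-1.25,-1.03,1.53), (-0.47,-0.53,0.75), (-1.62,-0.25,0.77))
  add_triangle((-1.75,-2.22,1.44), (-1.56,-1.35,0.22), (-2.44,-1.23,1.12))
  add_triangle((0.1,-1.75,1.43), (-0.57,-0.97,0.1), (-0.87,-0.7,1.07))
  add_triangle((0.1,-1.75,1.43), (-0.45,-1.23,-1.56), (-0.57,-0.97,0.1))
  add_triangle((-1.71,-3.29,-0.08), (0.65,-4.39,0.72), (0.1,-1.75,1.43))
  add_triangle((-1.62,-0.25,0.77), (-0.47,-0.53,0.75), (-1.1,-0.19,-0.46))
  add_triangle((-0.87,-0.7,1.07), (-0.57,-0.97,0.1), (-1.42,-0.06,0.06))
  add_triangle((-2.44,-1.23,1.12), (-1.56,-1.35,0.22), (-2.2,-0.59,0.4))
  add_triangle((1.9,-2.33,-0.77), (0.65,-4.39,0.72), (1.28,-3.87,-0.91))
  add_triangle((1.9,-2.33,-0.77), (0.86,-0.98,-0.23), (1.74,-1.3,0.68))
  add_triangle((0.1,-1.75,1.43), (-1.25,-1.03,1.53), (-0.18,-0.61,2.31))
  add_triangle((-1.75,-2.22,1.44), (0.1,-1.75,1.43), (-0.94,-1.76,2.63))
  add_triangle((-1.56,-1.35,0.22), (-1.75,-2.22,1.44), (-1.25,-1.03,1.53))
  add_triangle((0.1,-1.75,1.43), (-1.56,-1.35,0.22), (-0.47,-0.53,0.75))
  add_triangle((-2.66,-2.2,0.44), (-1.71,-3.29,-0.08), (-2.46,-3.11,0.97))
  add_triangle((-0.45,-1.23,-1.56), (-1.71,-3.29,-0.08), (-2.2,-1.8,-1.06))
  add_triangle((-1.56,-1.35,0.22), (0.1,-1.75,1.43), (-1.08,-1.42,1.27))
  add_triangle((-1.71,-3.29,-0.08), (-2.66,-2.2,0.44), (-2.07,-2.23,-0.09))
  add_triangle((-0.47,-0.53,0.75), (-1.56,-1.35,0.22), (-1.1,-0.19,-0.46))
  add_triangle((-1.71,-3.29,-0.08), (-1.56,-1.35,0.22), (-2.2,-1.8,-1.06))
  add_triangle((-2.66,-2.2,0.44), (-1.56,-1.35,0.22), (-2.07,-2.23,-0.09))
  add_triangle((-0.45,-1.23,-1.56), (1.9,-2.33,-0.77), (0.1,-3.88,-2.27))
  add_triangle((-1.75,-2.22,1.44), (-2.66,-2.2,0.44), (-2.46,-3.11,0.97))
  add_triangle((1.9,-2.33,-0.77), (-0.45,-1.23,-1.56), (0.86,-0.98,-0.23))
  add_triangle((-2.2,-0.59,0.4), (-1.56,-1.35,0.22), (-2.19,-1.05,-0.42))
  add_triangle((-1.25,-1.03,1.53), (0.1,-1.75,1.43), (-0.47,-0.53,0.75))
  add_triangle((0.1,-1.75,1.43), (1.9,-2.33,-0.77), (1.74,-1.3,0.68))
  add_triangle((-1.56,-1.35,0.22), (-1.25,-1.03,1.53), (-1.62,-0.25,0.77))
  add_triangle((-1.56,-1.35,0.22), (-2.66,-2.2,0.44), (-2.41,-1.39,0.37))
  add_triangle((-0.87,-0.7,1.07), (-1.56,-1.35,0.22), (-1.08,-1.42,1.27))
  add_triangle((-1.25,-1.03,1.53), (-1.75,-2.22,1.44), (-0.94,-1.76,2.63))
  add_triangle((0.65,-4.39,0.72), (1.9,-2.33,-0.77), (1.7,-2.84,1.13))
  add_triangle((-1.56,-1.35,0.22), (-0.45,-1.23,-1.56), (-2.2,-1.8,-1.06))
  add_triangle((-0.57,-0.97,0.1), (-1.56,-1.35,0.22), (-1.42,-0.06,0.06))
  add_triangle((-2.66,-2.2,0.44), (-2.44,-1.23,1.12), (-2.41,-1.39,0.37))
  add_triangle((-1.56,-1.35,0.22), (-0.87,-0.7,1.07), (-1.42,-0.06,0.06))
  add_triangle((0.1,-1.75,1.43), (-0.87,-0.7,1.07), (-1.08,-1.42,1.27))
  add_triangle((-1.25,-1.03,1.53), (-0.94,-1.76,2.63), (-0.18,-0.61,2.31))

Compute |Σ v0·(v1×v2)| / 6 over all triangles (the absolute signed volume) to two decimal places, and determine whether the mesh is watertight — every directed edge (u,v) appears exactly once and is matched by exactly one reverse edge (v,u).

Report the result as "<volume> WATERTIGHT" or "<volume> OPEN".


21.72 WATERTIGHT

Per-triangle v0·(v1×v2)/6:
  t1: -0.1431
  t2: +0.6473
  t3: +0.2915
  t4: +4.4571
  t5: +0.3492
  t6: +1.5500
  t7: -0.5857
  t8: +0.1384
  t9: -0.4112
  t10: +1.3084
  t11: +0.2115
  t12: +0.4751
  t13: +1.1585
  t14: -0.7579
  t15: +2.0397
  t16: +1.1473
  t17: -0.2055
  t18: +0.1988
  t19: +0.0034
  t20: -0.4158
  t21: -0.2747
  t22: -0.3628
  t23: +1.9096
  t24: -0.1243
  t25: -0.2194
  t26: -0.2445
  t27: +1.1615
  t28: +0.0014
  t29: -0.6484
  t30: +0.7660
  t31: +0.2644
  t32: -0.2802
  t33: +0.6412
  t34: +1.1663
  t35: +0.3515
  t36: +0.2763
  t37: -0.1157
  t38: +0.6536
  t39: -0.0027
  t40: +0.8151
  t41: +0.3557
  t42: -0.0257
  t43: -0.2687
  t44: +0.0205
  t45: +1.1021
  t46: +0.3982
  t47: +0.0109
  t48: +0.1349
  t49: +0.3839
  t50: +1.8343
  t51: -0.3433
  t52: +0.0114
  t53: +0.2016
  t54: +0.2898
  t55: +0.1396
  t56: +0.2867
Σ = +21.7233 → |volume| = 21.72

Directed edges: 168 total, each appears once with its reverse present → watertight.


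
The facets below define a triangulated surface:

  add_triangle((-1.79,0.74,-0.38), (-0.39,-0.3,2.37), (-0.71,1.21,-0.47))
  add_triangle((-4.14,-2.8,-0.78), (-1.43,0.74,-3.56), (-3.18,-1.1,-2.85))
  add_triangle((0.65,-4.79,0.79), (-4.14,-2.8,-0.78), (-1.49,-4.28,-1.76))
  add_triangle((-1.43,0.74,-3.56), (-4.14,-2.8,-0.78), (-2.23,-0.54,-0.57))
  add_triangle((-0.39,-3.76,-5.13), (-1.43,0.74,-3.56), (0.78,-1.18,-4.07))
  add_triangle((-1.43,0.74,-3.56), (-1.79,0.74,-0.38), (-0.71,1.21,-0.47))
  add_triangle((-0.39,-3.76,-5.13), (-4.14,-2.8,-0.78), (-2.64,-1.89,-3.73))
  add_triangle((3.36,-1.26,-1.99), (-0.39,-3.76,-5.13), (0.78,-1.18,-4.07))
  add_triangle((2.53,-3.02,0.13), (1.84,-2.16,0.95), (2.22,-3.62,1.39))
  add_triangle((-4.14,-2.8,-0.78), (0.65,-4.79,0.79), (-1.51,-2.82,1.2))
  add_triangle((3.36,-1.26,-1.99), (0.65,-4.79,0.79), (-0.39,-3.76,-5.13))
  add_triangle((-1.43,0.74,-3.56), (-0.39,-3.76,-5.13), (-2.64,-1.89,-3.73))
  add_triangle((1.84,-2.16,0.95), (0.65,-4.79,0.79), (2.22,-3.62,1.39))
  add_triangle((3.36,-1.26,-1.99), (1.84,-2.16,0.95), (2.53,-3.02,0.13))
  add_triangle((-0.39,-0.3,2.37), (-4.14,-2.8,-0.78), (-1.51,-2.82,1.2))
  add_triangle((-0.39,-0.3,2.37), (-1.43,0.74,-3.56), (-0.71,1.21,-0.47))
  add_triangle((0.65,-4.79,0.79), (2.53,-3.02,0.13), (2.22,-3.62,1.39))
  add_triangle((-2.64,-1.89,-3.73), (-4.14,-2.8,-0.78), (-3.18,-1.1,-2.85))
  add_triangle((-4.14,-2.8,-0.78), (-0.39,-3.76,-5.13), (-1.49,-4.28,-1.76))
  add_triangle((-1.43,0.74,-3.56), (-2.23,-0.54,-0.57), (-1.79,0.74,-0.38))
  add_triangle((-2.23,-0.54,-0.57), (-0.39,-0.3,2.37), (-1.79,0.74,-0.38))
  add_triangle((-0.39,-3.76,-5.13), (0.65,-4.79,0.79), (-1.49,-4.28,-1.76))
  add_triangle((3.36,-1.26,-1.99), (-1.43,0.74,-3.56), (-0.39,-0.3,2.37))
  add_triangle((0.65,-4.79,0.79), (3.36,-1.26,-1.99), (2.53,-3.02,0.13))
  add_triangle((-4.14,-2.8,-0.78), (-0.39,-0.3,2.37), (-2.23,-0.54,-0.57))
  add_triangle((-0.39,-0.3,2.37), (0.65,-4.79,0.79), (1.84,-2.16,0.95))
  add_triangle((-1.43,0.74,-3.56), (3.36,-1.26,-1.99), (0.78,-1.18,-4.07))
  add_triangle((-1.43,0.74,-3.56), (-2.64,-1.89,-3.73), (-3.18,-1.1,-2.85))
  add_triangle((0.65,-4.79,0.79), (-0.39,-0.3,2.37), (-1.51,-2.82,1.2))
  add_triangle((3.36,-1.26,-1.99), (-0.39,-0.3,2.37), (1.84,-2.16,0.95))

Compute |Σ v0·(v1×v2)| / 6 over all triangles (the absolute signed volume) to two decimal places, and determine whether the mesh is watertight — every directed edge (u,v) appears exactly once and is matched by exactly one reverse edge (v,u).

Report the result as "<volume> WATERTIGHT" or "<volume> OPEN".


96.52 WATERTIGHT

Per-triangle v0·(v1×v2)/6:
  t1: +0.6267
  t2: +0.2657
  t3: +6.8451
  t4: +2.0218
  t5: +4.9070
  t6: +0.8762
  t7: +7.4338
  t8: +5.2282
  t9: +0.3695
  t10: +4.5282
  t11: +16.2188
  t12: +5.9115
  t13: -0.1598
  t14: +1.0254
  t15: +2.9956
  t16: -0.8261
  t17: +1.8502
  t18: +2.5059
  t19: +7.8483
  t20: +1.4245
  t21: +1.0830
  t22: +7.7338
  t23: -0.8572
  t24: +2.7830
  t25: +1.6287
  t26: +3.0699
  t27: +2.6019
  t28: +2.0721
  t29: +3.2536
  t30: +1.2511
Σ = +96.5161 → |volume| = 96.52

Directed edges: 90 total, each appears once with its reverse present → watertight.


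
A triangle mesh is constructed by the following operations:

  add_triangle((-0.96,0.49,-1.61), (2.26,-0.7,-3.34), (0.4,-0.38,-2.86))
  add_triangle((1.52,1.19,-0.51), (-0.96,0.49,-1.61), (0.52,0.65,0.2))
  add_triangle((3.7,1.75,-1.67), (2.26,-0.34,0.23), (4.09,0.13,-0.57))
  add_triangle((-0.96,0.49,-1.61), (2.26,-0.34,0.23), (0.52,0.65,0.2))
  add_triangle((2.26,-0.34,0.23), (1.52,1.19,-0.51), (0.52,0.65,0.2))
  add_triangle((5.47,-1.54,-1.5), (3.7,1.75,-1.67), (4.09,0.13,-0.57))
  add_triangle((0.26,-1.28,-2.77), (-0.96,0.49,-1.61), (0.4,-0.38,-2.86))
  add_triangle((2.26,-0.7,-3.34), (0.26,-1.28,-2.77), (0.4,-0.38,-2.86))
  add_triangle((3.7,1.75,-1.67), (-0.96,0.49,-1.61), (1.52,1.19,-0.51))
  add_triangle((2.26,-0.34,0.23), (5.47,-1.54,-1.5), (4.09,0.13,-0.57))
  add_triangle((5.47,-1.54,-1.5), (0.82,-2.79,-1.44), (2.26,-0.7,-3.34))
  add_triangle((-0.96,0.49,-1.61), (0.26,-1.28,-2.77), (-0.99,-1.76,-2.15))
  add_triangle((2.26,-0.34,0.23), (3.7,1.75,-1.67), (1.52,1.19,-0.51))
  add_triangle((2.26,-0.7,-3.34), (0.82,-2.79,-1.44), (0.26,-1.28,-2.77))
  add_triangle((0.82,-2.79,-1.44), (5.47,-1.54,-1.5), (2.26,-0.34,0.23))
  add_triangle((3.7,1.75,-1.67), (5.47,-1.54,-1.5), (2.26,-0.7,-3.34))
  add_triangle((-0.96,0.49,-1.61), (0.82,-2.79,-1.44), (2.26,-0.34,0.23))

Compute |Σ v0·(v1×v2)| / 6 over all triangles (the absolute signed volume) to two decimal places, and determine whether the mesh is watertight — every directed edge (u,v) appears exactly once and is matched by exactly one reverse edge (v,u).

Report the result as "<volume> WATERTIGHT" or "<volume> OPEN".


22.80 OPEN

Per-triangle v0·(v1×v2)/6:
  t1: +0.4568
  t2: +0.2367
  t3: +0.2823
  t4: -0.4340
  t5: +0.2609
  t6: +2.1695
  t7: +0.5579
  t8: +0.7949
  t9: +0.6961
  t10: +0.8438
  t11: +6.2760
  t12: +1.0721
  t13: +0.5161
  t14: +2.1759
  t15: +1.6543
  t16: +6.9614
  t17: -1.7173
Σ = +22.8034 → |volume| = 22.80

Directed edges: 51 total; 7 unmatched, e.g. (-0.96,0.49,-1.61)→(2.26,-0.7,-3.34) → open.


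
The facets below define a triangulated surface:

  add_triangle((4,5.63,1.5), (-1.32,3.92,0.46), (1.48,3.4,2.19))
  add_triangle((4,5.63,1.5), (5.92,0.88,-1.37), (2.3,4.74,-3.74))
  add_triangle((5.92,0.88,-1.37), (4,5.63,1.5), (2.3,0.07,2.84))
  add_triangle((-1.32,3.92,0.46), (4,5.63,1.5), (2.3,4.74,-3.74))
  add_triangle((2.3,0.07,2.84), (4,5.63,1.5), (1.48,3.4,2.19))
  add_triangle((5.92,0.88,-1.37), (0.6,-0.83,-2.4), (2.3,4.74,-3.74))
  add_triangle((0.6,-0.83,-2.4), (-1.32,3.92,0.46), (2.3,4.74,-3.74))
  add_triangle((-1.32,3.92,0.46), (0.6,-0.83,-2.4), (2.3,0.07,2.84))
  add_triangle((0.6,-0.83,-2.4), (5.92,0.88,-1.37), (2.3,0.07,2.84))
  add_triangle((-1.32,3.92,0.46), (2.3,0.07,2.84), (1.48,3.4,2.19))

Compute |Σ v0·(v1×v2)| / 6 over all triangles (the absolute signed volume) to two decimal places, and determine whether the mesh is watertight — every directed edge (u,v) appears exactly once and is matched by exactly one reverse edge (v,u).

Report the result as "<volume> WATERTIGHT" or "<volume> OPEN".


92.60 WATERTIGHT

Per-triangle v0·(v1×v2)/6:
  t1: +5.4595
  t2: +26.4630
  t3: +17.4050
  t4: +18.6853
  t5: +5.1884
  t6: +12.7214
  t7: +4.9616
  t8: -4.0885
  t9: +3.6650
  t10: +2.1374
Σ = +92.5982 → |volume| = 92.60

Directed edges: 30 total, each appears once with its reverse present → watertight.


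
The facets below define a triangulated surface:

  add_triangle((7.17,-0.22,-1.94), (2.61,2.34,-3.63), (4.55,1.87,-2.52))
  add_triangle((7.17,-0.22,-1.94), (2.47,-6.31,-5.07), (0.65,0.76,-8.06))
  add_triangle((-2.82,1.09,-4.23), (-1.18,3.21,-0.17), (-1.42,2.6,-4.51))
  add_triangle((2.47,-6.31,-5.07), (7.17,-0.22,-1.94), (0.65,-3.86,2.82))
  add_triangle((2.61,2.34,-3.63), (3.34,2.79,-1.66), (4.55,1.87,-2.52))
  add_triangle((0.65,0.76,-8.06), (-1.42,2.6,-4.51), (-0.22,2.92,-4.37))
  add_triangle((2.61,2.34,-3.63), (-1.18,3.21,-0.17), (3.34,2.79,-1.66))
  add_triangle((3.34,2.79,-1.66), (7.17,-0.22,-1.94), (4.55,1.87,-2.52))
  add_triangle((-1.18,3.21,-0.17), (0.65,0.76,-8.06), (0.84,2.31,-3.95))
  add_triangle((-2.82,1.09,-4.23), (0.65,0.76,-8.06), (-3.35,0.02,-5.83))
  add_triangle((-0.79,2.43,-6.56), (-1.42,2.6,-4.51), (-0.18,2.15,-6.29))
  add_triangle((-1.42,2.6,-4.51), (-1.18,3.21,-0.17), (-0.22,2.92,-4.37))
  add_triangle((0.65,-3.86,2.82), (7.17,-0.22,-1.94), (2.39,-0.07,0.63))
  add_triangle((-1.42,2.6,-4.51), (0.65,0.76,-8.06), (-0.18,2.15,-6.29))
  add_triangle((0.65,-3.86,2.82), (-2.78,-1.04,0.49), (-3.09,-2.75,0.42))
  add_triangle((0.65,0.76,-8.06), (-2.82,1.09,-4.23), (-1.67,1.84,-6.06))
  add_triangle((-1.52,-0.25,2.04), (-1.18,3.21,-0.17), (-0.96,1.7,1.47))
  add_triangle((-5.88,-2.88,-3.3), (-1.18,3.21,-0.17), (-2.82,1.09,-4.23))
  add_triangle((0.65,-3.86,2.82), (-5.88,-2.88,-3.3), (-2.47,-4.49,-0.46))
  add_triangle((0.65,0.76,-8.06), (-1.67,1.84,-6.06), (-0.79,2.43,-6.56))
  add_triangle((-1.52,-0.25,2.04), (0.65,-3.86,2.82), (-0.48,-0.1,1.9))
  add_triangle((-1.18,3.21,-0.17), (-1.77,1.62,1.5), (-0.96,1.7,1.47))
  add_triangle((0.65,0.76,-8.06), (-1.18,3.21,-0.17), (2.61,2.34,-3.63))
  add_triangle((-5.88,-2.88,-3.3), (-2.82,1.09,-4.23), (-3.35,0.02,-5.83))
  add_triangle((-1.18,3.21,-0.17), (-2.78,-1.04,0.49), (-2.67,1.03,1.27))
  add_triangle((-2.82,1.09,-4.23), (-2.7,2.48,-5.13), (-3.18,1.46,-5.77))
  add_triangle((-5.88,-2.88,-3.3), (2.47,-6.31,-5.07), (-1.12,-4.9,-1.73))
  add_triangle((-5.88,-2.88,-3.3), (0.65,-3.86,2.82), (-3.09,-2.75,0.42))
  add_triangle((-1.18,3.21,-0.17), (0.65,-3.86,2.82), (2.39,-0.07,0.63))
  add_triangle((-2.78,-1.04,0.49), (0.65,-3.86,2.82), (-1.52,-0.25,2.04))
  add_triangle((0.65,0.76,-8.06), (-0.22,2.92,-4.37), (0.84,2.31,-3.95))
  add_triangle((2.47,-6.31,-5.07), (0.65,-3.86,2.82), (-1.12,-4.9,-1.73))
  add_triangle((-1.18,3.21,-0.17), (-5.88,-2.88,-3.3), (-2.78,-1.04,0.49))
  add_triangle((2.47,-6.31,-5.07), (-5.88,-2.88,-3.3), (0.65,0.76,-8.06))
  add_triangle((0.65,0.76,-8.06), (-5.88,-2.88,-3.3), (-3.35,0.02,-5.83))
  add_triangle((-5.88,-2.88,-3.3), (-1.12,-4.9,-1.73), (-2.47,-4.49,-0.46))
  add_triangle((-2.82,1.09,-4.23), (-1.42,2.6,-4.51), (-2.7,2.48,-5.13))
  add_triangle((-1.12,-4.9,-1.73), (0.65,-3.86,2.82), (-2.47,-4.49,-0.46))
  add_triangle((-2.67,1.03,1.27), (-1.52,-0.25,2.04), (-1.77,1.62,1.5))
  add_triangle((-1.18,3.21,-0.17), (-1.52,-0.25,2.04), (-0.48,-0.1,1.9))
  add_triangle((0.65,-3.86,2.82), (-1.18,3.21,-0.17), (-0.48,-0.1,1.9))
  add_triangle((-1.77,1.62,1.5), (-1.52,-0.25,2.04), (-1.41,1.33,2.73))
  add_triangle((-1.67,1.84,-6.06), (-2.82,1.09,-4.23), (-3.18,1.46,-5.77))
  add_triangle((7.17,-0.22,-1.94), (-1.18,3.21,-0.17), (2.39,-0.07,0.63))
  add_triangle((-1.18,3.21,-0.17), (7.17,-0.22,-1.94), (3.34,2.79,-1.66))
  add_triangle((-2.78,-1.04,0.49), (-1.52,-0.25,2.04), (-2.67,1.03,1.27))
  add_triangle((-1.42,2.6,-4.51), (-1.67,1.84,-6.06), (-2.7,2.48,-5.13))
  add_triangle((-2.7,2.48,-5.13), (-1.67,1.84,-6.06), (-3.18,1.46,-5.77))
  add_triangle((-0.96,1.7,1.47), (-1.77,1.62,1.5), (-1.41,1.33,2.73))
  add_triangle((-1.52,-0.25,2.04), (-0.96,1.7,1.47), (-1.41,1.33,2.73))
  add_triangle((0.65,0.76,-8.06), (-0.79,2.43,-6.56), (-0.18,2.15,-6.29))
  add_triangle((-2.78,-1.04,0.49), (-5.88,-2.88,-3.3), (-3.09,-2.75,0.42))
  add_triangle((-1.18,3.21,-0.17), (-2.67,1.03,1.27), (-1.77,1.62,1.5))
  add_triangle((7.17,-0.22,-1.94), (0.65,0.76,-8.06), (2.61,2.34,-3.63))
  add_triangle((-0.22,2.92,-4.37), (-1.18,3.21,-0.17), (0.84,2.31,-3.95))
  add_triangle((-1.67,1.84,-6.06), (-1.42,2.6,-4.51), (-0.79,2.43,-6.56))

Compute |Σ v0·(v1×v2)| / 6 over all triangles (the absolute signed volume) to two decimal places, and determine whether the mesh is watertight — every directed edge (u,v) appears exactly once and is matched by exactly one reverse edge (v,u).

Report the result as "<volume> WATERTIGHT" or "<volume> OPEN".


374.29 WATERTIGHT

Per-triangle v0·(v1×v2)/6:
  t1: +3.2940
  t2: +62.8384
  t3: +4.6230
  t4: +42.5177
  t5: +2.5303
  t6: +4.3371
  t7: +5.3812
  t8: +2.6389
  t9: -5.3443
  t10: +5.7962
  t11: +0.4142
  t12: +3.0432
  t13: +5.8704
  t14: -1.7228
  t15: +2.4043
  t16: +3.3828
  t17: -0.9820
  t18: +11.0196
  t19: +4.0998
  t20: +3.0051
  t21: +1.2423
  t22: +0.6960
  t23: +13.1458
  t24: +5.2570
  t25: +1.7078
  t26: +0.5579
  t27: +19.4151
  t28: +5.8457
  t29: +3.5660
  t30: +3.8022
  t31: +3.2466
  t32: +16.9209
  t33: +7.4556
  t34: +64.8799
  t35: +12.0027
  t36: +7.4904
  t37: -0.5656
  t38: +6.3398
  t39: +0.7942
  t40: +1.0736
  t41: -0.0563
  t42: +0.7520
  t43: -0.1757
  t44: +4.8439
  t45: +1.1772
  t46: +1.5478
  t47: +1.4337
  t48: +1.8605
  t49: +0.3643
  t50: -0.3224
  t51: +1.0863
  t52: +3.1634
  t53: +1.1117
  t54: +20.0758
  t55: +2.0618
  t56: +1.3434
Σ = +374.2886 → |volume| = 374.29

Directed edges: 168 total, each appears once with its reverse present → watertight.
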